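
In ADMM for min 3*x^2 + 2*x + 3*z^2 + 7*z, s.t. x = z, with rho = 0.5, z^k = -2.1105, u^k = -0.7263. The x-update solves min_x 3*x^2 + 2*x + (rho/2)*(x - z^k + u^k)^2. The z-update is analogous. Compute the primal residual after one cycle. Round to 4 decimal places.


ADMM iteration with rho = 0.5, z^k = -2.1105, u^k = -0.7263
Step 1: x-update.
Minimize 3*x^2 + 2*x + (0.5/2)*(x + 2.1105 - 0.7263)^2
FOC: (2*3 + 0.5)*x = -2 + 0.5*(-2.1105 + 0.7263)
x^{k+1} = -0.4142
Step 2: z-update.
Minimize 3*z^2 + 7*z + (0.5/2)*(-0.4142 - z - 0.7263)^2
FOC: (2*3 + 0.5)*z = -7 + 0.5*(-0.4142 - 0.7263)
z^{k+1} = -1.1647
Step 3: u-update.
u^{k+1} = -0.7263 - 0.4142 + 1.1647 = 0.0242
Step 4: Primal residual = |-0.4142 + 1.1647| = 0.7505


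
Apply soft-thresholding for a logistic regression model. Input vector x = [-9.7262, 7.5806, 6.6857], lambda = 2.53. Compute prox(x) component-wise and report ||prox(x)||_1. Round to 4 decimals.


Soft-thresholding with lambda = 2.53:
prox(-9.7262) = sign(-9.7262)*max(|-9.7262| - 2.53, 0) = -7.1962
prox(7.5806) = sign(7.5806)*max(|7.5806| - 2.53, 0) = 5.0506
prox(6.6857) = sign(6.6857)*max(|6.6857| - 2.53, 0) = 4.1557
prox(x) = [-7.1962, 5.0506, 4.1557]
||prox(x)||_1 = 7.1962 + 5.0506 + 4.1557 = 16.4025


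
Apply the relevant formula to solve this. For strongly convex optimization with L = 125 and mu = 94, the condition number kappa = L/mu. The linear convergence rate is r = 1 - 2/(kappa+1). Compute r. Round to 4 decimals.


Step 1: Compute the condition number.
kappa = L/mu = 125/94 = 1.3298
Step 2: Compute the convergence rate.
r = 1 - 2/(kappa + 1) = 1 - 2*mu/(L + mu) = (L - mu)/(L + mu) = 31/219 = 0.1416


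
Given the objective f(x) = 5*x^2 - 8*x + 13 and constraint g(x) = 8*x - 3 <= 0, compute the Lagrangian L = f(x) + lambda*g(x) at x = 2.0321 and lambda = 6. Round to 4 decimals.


Step 1: Evaluate f(x).
f(2.0321) = 5*2.0321^2 - 8*2.0321 + 13 = 17.3904
Step 2: Evaluate g(x).
g(2.0321) = 8*2.0321 - 3 = 13.2568
Step 3: Compute Lagrangian.
L = 17.3904 + 6*13.2568 = 96.9312


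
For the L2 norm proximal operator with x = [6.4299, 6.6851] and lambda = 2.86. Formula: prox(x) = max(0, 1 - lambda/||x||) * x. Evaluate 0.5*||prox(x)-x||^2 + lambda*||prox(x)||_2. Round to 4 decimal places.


Step 1: Compute ||x||.
||x|| = 9.2755
Step 2: Compute scaling factor.
scale = max(0, 1 - 2.86/9.2755) = 0.6917
Step 3: prox(x) = [4.4473, 4.6238]
||prox(x)|| = 6.4155
Step 4: Proximal objective.
0.5*||prox-x||^2 = 4.0898
lambda*||prox|| = 18.3483
Total = 22.438


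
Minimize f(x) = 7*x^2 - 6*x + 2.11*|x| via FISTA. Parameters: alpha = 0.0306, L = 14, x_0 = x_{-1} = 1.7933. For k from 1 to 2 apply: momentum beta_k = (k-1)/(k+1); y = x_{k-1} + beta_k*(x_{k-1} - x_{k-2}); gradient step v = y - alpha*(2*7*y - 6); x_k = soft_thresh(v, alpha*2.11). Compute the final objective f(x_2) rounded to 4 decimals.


FISTA on f(x) = 7*x^2 - 6*x + 2.11*|x|
L = 14, alpha = 0.0306
Iteration 1: beta = 0.0, y = 1.7933 + 0.0*(1.7933 - 1.7933) = 1.7933
  grad(y) = 19.1062, v = y - alpha*grad = 1.2087
  prox(v) = soft_thresh(1.2087, 0.0646) = 1.1441
Iteration 2: beta = 0.3333, y = 1.1441 + 0.3333*(1.1441 - 1.7933) = 0.9277
  grad(y) = 6.9875, v = y - alpha*grad = 0.7139
  prox(v) = soft_thresh(0.7139, 0.0646) = 0.6493
f(x_2) = 7*0.6493^2 - 6*0.6493 + 2.11*|0.6493| = 0.4253


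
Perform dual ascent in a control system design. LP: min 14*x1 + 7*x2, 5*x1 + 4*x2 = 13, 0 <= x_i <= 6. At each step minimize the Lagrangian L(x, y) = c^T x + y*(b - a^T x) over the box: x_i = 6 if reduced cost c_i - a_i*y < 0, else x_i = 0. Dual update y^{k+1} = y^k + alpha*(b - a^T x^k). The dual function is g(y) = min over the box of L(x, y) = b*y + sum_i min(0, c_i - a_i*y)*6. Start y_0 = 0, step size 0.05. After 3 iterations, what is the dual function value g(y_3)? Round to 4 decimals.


Dual ascent for LP: min 14*x1 + 7*x2, 5*x1 + 4*x2 = 13, 0 <= x_i <= 6
Step 1: y^k = 0.0, reduced costs: (14.0, 7.0)
  x^k = (0.0, 0.0), subgradient = b - a^T x = 13.0
  y^{k+1} = 0.0 + 0.05*13.0 = 0.65
Step 2: y^k = 0.65, reduced costs: (10.75, 4.4)
  x^k = (0.0, 0.0), subgradient = b - a^T x = 13.0
  y^{k+1} = 0.65 + 0.05*13.0 = 1.3
Step 3: y^k = 1.3, reduced costs: (7.5, 1.8)
  x^k = (0.0, 0.0), subgradient = b - a^T x = 13.0
  y^{k+1} = 1.3 + 0.05*13.0 = 1.95
Dual objective at y_3 = 1.95: reduced costs (4.25, -0.8), box minimizer x = (0.0, 6.0)
g(y_3) = b*y + (c1 - a1*y)*x1 + (c2 - a2*y)*x2 = 13*1.95 + 4.25*0.0 + (-0.8)*6.0 = 25.35 + 0.0 - 4.8 = 20.55


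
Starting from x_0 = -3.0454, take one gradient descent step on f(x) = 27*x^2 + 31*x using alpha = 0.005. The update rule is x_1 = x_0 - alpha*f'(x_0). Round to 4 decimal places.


We compute the gradient at x_0 and apply the update.
f'(x) = 54*x + 31
f'(-3.0454) = 54*-3.0454 + 31 = -133.4516
x_1 = -3.0454 - 0.005*-133.4516 = -2.3781


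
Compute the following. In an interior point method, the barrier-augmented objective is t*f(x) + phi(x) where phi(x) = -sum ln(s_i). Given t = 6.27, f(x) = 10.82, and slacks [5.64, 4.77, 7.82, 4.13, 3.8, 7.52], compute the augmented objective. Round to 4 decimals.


Step 1: Compute log-barrier.
ln values: [1.7299, 1.5623, 2.0567, 1.4183, 1.335, 2.0176]
phi = -(1.7299 + 1.5623 + 2.0567 + 1.4183 + 1.335 + 2.0176) = -10.1198
Step 2: Compute augmented objective.
t*f(x) = 6.27*10.82 = 67.8414
Total = 67.8414 - 10.1198 = 57.7216


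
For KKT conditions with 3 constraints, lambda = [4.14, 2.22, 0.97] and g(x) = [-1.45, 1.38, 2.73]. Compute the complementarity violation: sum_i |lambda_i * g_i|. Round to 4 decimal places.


KKT complementary slackness check:
lambda_1 * g_1 = 4.14 * -1.45 = -6.003
lambda_2 * g_2 = 2.22 * 1.38 = 3.0636
lambda_3 * g_3 = 0.97 * 2.73 = 2.6481
Total violation = 6.003 + 3.0636 + 2.6481 = 11.7147


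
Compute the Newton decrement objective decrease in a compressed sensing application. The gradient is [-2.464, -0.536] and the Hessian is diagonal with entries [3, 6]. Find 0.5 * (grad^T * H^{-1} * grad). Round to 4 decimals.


Step 1: H is diagonal, so H^(-1) * g = [-0.8213, -0.0893].
Step 2: g^T H^(-1) g = sum_i g_i^2 / H_ii
  = (-2.464)^2/3 + (-0.536)^2/6
  = 2.0238 + 0.0479 = 2.0716
Step 3: Objective decrease = 0.5 * g^T H^(-1) g = 1.0358


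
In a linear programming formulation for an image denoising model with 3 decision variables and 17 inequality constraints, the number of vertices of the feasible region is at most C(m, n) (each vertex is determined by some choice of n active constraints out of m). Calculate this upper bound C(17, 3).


Each vertex corresponds to some choice of n active constraints out of m, so the number of vertices is at most C(m, n) = m! / (n!(m-n)!).
m = 17, n = 3
Numerator: 17 * 16 * 15
Denominator: 3! = 6
C(17, 3) = 680


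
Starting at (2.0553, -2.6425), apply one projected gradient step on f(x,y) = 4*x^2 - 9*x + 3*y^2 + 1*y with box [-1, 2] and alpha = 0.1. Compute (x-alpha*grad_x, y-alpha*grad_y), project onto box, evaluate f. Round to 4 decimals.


Step 1: Compute gradient at (2.0553, -2.6425).
grad_x = 2*4*2.0553 - 9 = 7.4424
grad_y = 2*3*-2.6425 + 1 = -14.855
Step 2: Gradient step.
x_raw = 2.0553 - 0.1*7.4424 = 1.3111
y_raw = -2.6425 - 0.1*-14.855 = -1.157
Step 3: Project onto [-1, 2].
x_proj = clip(1.3111) = 1.3111
y_proj = clip(-1.157) = -1.0
Step 4: Evaluate f.
f(1.3111, -1.0) = -2.924


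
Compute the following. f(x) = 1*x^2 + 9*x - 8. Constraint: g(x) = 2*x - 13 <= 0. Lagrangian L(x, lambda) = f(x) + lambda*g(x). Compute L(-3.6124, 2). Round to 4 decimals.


Step 1: Evaluate f(x).
f(-3.6124) = 1*(-3.6124)^2 + 9*(-3.6124) - 8 = -27.4622
Step 2: Evaluate g(x).
g(-3.6124) = 2*-3.6124 - 13 = -20.2248
Step 3: Compute Lagrangian.
L = -27.4622 + 2*-20.2248 = -67.9118


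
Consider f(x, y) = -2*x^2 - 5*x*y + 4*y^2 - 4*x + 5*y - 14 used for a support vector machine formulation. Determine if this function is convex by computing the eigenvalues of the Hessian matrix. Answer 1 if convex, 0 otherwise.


The Hessian of f(x,y) = -2*x^2 - 5*x*y + 4*y^2 - 4*x + 5*y - 14 is:
H = [[-4, -5], [-5, 8]]
Trace = -4 + 8 = 4
Determinant = -4*8 - (-5)^2 = -57
Discriminant = (4)^2 - 4*-57 = 244.0
Eigenvalues: lambda_1 = -5.8102, lambda_2 = 9.8102
The function is not convex.

0


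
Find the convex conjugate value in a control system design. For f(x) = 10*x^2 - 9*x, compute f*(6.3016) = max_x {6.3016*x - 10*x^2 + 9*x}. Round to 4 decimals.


f*(y) = sup_x {y*x - a*x^2 - b*x} = sup_x {(y-b)*x - a*x^2}
FOC: (y - b) - 2a*x = 0 => x* = (y - b)/(2a)
x* = (6.3016 + 9)/(2*10) = 0.7651
f*(6.3016) = (y-b)^2/(4a) = (6.3016 + 9)^2/(4*10)
= 234.139/40 = 5.8535


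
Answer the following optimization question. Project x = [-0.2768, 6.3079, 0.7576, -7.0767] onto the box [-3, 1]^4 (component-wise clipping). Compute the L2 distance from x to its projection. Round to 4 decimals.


Project each component onto [-3, 1].
clip(-0.2768) = -0.2768, clip(6.3079) = 1.0, clip(0.7576) = 0.7576, clip(-7.0767) = -3.0
Projection = [-0.2768, 1.0, 0.7576, -3.0]
Squared diffs: [0.0, 28.1738, 0.0, 16.6195]
Distance = sqrt(44.7933) = 6.6928


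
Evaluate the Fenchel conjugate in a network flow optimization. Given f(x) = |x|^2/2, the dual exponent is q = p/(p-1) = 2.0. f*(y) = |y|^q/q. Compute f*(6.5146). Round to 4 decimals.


The conjugate exponent q satisfies 1/p + 1/q = 1.
p = 2, so q = 2/(2 - 1) = 2.0
|y|^q = 6.5146^2.0 = 42.44
f*(6.5146) = 42.44 / 2.0 = 21.22


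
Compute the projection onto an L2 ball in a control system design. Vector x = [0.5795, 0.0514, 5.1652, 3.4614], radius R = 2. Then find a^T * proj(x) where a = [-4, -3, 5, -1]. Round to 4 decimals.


Step 1: Compute ||x|| (intermediates to 6 decimals).
||x|| = sqrt(0.5795^2 + 0.0514^2 + 5.1652^2 + 3.4614^2) = 6.244921
Step 2: Project.
Since ||x|| > R, scale = R/||x|| = 2/6.244921 = 0.32026, proj(x) = scale * x
proj(x) = [0.185591, 0.016461, 1.654207, 1.108548]
Step 3: Dot product.
a^T * proj(x) = -4*0.185591 - 3*0.016461 + 5*1.654207 - 1*1.108548 = 6.3707


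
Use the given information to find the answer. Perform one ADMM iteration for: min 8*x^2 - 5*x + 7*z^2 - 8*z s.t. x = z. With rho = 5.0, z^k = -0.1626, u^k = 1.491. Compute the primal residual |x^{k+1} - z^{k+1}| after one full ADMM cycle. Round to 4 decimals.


ADMM iteration with rho = 5.0, z^k = -0.1626, u^k = 1.491
Step 1: x-update.
Minimize 8*x^2 - 5*x + (5.0/2)*(x + 0.1626 + 1.491)^2
FOC: (2*8 + 5.0)*x = 5 + 5.0*(-0.1626 - 1.491)
x^{k+1} = -0.1556
Step 2: z-update.
Minimize 7*z^2 - 8*z + (5.0/2)*(-0.1556 - z + 1.491)^2
FOC: (2*7 + 5.0)*z = 8 + 5.0*(-0.1556 + 1.491)
z^{k+1} = 0.7725
Step 3: u-update.
u^{k+1} = 1.491 - 0.1556 - 0.7725 = 0.5629
Step 4: Primal residual = |-0.1556 - 0.7725| = 0.9281


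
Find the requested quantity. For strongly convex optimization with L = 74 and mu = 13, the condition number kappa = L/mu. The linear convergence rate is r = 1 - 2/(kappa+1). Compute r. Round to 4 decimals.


Step 1: Compute the condition number.
kappa = L/mu = 74/13 = 5.6923
Step 2: Compute the convergence rate.
r = 1 - 2/(kappa + 1) = 1 - 2*mu/(L + mu) = (L - mu)/(L + mu) = 61/87 = 0.7011


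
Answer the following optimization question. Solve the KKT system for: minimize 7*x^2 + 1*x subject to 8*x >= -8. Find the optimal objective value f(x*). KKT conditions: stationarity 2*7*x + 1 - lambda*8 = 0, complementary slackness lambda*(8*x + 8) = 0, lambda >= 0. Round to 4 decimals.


Step 1: Try lambda = 0 (constraint inactive).
Stationarity: 2*7*x + 1 = 0
x* = -1/(2*7) = -1/14 = -0.0714 (rounded; the exact value -1/14 is used below)
Check constraint: 8*-0.0714 = -0.5712 >= -8 -- satisfied.
Step 2: Compute optimal value.
f(x*) = 7*(-1/14)^2 + 1*(-1/14) = -0.0357


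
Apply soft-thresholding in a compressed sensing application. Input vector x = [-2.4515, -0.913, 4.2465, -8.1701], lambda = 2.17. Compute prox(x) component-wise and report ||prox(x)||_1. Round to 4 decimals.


Soft-thresholding with lambda = 2.17:
prox(-2.4515) = sign(-2.4515)*max(|-2.4515| - 2.17, 0) = -0.2815
prox(-0.913) = sign(-0.913)*max(|-0.913| - 2.17, 0) = 0.0
prox(4.2465) = sign(4.2465)*max(|4.2465| - 2.17, 0) = 2.0765
prox(-8.1701) = sign(-8.1701)*max(|-8.1701| - 2.17, 0) = -6.0001
prox(x) = [-0.2815, 0.0, 2.0765, -6.0001]
||prox(x)||_1 = 0.2815 + 0.0 + 2.0765 + 6.0001 = 8.3581


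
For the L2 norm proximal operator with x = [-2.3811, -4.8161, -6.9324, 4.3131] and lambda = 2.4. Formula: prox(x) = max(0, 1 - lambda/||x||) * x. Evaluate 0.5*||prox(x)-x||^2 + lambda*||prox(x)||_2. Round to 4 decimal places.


Step 1: Compute ||x||.
||x|| = 9.7737
Step 2: Compute scaling factor.
scale = max(0, 1 - 2.4/9.7737) = 0.7544
Step 3: prox(x) = [-1.7964, -3.6335, -5.2301, 3.254]
||prox(x)|| = 7.3737
Step 4: Proximal objective.
0.5*||prox-x||^2 = 2.88
lambda*||prox|| = 17.6969
Total = 20.5769


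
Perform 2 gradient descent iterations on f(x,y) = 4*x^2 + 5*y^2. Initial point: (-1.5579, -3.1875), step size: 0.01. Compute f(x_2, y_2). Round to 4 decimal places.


Gradient descent on f(x,y) = 4*x^2 + 5*y^2.
Starting point: (-1.5579, -3.1875), alpha = 0.01
Step 1: grad_x = 2*4*-1.5579 = -12.4632, grad_y = 2*5*-3.1875 = -31.875
  x_1 = -1.5579 - 0.01*-12.4632 = -1.4333
  y_1 = -3.1875 - 0.01*-31.875 = -2.8688
Step 2: grad_x = 2*4*-1.4333 = -11.4661, grad_y = 2*5*-2.8688 = -28.6875
  x_2 = -1.4333 - 0.01*-11.4661 = -1.3186
  y_2 = -2.8688 - 0.01*-28.6875 = -2.5819
f(-1.3186, -2.5819) = 4*(-1.3186)^2 + 5*(-2.5819)^2 = 40.2853


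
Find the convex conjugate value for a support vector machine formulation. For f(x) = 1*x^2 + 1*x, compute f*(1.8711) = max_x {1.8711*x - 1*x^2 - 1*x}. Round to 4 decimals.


f*(y) = sup_x {y*x - a*x^2 - b*x} = sup_x {(y-b)*x - a*x^2}
FOC: (y - b) - 2a*x = 0 => x* = (y - b)/(2a)
x* = (1.8711 - 1)/(2*1) = 0.4356
f*(1.8711) = (y-b)^2/(4a) = (1.8711 - 1)^2/(4*1)
= 0.7588/4 = 0.1897


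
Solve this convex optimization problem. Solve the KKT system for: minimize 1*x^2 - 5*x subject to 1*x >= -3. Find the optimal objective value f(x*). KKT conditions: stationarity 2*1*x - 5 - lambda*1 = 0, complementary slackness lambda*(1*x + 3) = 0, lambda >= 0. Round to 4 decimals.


Step 1: Try lambda = 0 (constraint inactive).
Stationarity: 2*1*x - 5 = 0
x* = 5/(2*1) = 2.5
Check constraint: 1*2.5 = 2.5 >= -3 -- satisfied.
Step 2: Compute optimal value.
f(x*) = 1*2.5^2 - 5*2.5 = -6.25


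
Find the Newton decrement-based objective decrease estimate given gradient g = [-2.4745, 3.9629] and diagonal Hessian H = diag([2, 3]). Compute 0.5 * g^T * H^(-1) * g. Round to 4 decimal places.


Step 1: H is diagonal, so H^(-1) * g = [-1.2373, 1.321].
Step 2: g^T H^(-1) g = sum_i g_i^2 / H_ii
  = (-2.4745)^2/2 + (3.9629)^2/3
  = 3.0616 + 5.2349 = 8.2964
Step 3: Objective decrease = 0.5 * g^T H^(-1) g = 4.1482


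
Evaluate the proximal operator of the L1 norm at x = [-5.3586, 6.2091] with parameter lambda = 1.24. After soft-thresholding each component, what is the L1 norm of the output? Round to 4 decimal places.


Soft-thresholding with lambda = 1.24:
prox(-5.3586) = sign(-5.3586)*max(|-5.3586| - 1.24, 0) = -4.1186
prox(6.2091) = sign(6.2091)*max(|6.2091| - 1.24, 0) = 4.9691
prox(x) = [-4.1186, 4.9691]
||prox(x)||_1 = 4.1186 + 4.9691 = 9.0877


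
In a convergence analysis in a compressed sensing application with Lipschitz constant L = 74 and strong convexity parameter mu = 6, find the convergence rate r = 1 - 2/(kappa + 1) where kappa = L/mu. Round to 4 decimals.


Step 1: Compute the condition number.
kappa = L/mu = 74/6 = 12.3333
Step 2: Compute the convergence rate.
r = 1 - 2/(kappa + 1) = 1 - 2*mu/(L + mu) = (L - mu)/(L + mu) = 68/80 = 0.85


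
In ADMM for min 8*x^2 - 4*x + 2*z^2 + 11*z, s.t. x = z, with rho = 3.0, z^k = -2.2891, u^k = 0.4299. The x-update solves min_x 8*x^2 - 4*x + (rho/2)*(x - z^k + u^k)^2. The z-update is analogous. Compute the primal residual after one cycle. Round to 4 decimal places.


ADMM iteration with rho = 3.0, z^k = -2.2891, u^k = 0.4299
Step 1: x-update.
Minimize 8*x^2 - 4*x + (3.0/2)*(x + 2.2891 + 0.4299)^2
FOC: (2*8 + 3.0)*x = 4 + 3.0*(-2.2891 - 0.4299)
x^{k+1} = -0.2188
Step 2: z-update.
Minimize 2*z^2 + 11*z + (3.0/2)*(-0.2188 - z + 0.4299)^2
FOC: (2*2 + 3.0)*z = -11 + 3.0*(-0.2188 + 0.4299)
z^{k+1} = -1.481
Step 3: u-update.
u^{k+1} = 0.4299 - 0.2188 + 1.481 = 1.6921
Step 4: Primal residual = |-0.2188 + 1.481| = 1.2622


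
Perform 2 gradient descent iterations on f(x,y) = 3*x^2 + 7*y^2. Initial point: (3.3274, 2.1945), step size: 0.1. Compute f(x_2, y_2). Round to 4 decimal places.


Gradient descent on f(x,y) = 3*x^2 + 7*y^2.
Starting point: (3.3274, 2.1945), alpha = 0.1
Step 1: grad_x = 2*3*3.3274 = 19.9644, grad_y = 2*7*2.1945 = 30.723
  x_1 = 3.3274 - 0.1*19.9644 = 1.331
  y_1 = 2.1945 - 0.1*30.723 = -0.8778
Step 2: grad_x = 2*3*1.331 = 7.9858, grad_y = 2*7*-0.8778 = -12.2892
  x_2 = 1.331 - 0.1*7.9858 = 0.5324
  y_2 = -0.8778 - 0.1*-12.2892 = 0.3511
f(0.5324, 0.3511) = 3*0.5324^2 + 7*0.3511^2 = 1.7133


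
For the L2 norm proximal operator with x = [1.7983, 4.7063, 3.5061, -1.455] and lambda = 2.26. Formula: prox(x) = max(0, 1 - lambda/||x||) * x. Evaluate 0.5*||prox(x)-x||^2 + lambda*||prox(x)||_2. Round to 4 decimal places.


Step 1: Compute ||x||.
||x|| = 6.3082
Step 2: Compute scaling factor.
scale = max(0, 1 - 2.26/6.3082) = 0.6417
Step 3: prox(x) = [1.154, 3.0202, 2.25, -0.9337]
||prox(x)|| = 4.0482
Step 4: Proximal objective.
0.5*||prox-x||^2 = 2.5538
lambda*||prox|| = 9.1489
Total = 11.7026


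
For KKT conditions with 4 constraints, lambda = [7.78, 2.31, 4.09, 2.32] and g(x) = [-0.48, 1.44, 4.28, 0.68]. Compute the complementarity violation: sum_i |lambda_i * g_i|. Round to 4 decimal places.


KKT complementary slackness check:
lambda_1 * g_1 = 7.78 * -0.48 = -3.7344
lambda_2 * g_2 = 2.31 * 1.44 = 3.3264
lambda_3 * g_3 = 4.09 * 4.28 = 17.5052
lambda_4 * g_4 = 2.32 * 0.68 = 1.5776
Total violation = 3.7344 + 3.3264 + 17.5052 + 1.5776 = 26.1436


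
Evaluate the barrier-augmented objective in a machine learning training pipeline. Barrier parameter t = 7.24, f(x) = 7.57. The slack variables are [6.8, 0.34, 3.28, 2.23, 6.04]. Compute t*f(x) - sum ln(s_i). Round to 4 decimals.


Step 1: Compute log-barrier.
ln values: [1.9169, -1.0788, 1.1878, 0.802, 1.7984]
phi = -(1.9169 - 1.0788 + 1.1878 + 0.802 + 1.7984) = -4.6264
Step 2: Compute augmented objective.
t*f(x) = 7.24*7.57 = 54.8068
Total = 54.8068 - 4.6264 = 50.1804


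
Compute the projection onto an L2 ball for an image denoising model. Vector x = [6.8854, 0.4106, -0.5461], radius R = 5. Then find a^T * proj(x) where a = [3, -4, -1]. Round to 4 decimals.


Step 1: Compute ||x|| (intermediates to 6 decimals).
||x|| = sqrt(6.8854^2 + 0.4106^2 + (-0.5461)^2) = 6.919216
Step 2: Project.
Since ||x|| > R, scale = R/||x|| = 5/6.919216 = 0.722625, proj(x) = scale * x
proj(x) = [4.975562, 0.29671, -0.394626]
Step 3: Dot product.
a^T * proj(x) = 3*4.975562 - 4*0.29671 - 1*(-0.394626) = 14.1345


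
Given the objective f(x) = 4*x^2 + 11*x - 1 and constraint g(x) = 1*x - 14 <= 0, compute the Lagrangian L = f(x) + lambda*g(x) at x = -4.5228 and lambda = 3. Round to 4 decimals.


Step 1: Evaluate f(x).
f(-4.5228) = 4*(-4.5228)^2 + 11*(-4.5228) - 1 = 31.0721
Step 2: Evaluate g(x).
g(-4.5228) = 1*-4.5228 - 14 = -18.5228
Step 3: Compute Lagrangian.
L = 31.0721 + 3*-18.5228 = -24.4963


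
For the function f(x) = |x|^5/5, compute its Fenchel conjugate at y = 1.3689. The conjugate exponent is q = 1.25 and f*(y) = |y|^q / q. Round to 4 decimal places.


The conjugate exponent q satisfies 1/p + 1/q = 1.
p = 5, so q = 5/(5 - 1) = 1.25
|y|^q = 1.3689^1.25 = 1.4807
f*(1.3689) = 1.4807 / 1.25 = 1.1846


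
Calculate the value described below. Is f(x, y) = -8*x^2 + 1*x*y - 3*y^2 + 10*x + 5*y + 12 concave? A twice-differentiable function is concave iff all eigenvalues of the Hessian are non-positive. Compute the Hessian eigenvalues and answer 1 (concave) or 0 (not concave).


The Hessian of f(x,y) = -8*x^2 + 1*x*y - 3*y^2 + 10*x + 5*y + 12 is:
H = [[-16, 1], [1, -6]]
Trace = -16 - 6 = -22
Determinant = -16*-6 - (1)^2 = 95
Discriminant = (-22)^2 - 4*95 = 104.0
Eigenvalues: lambda_1 = -16.099, lambda_2 = -5.901
The function is concave.

1


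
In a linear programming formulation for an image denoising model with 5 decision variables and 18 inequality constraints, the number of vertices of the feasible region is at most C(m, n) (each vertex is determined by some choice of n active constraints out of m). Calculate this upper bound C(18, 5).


Each vertex corresponds to some choice of n active constraints out of m, so the number of vertices is at most C(m, n) = m! / (n!(m-n)!).
m = 18, n = 5
Numerator: 18 * 17 * 16 * 15 * 14
Denominator: 5! = 120
C(18, 5) = 8568


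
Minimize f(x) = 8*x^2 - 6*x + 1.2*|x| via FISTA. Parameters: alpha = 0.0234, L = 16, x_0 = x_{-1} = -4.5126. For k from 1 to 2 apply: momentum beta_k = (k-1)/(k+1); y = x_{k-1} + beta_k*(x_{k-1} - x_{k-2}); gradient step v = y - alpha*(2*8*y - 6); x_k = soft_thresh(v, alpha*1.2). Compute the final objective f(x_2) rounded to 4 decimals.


FISTA on f(x) = 8*x^2 - 6*x + 1.2*|x|
L = 16, alpha = 0.0234
Iteration 1: beta = 0.0, y = -4.5126 + 0.0*(-4.5126 + 4.5126) = -4.5126
  grad(y) = -78.2016, v = y - alpha*grad = -2.6827
  prox(v) = soft_thresh(-2.6827, 0.0281) = -2.6546
Iteration 2: beta = 0.3333, y = -2.6546 + 0.3333*(-2.6546 + 4.5126) = -2.0353
  grad(y) = -38.5643, v = y - alpha*grad = -1.1329
  prox(v) = soft_thresh(-1.1329, 0.0281) = -1.1048
f(x_2) = 8*(-1.1048)^2 - 6*(-1.1048) + 1.2*|-1.1048| = 17.7189


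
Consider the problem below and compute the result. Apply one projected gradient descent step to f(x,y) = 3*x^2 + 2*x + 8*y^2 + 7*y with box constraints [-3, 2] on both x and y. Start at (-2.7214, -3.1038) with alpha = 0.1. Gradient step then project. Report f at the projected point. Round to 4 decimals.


Step 1: Compute gradient at (-2.7214, -3.1038).
grad_x = 2*3*-2.7214 + 2 = -14.3284
grad_y = 2*8*-3.1038 + 7 = -42.6608
Step 2: Gradient step.
x_raw = -2.7214 - 0.1*-14.3284 = -1.2886
y_raw = -3.1038 - 0.1*-42.6608 = 1.1623
Step 3: Project onto [-3, 2].
x_proj = clip(-1.2886) = -1.2886
y_proj = clip(1.1623) = 1.1623
Step 4: Evaluate f.
f(-1.2886, 1.1623) = 21.3472


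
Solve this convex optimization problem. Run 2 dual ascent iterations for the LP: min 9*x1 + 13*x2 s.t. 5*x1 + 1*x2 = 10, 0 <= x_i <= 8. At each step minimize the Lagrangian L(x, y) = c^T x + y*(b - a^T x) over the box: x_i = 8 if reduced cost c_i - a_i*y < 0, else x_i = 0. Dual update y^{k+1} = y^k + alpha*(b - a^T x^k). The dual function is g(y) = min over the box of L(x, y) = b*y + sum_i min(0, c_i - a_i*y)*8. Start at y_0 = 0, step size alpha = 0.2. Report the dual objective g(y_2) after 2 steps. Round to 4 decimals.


Dual ascent for LP: min 9*x1 + 13*x2, 5*x1 + 1*x2 = 10, 0 <= x_i <= 8
Step 1: y^k = 0.0, reduced costs: (9.0, 13.0)
  x^k = (0.0, 0.0), subgradient = b - a^T x = 10.0
  y^{k+1} = 0.0 + 0.2*10.0 = 2.0
Step 2: y^k = 2.0, reduced costs: (-1.0, 11.0)
  x^k = (8.0, 0.0), subgradient = b - a^T x = -30.0
  y^{k+1} = 2.0 + 0.2*-30.0 = -4.0
Dual objective at y_2 = -4.0: reduced costs (29.0, 17.0), box minimizer x = (0.0, 0.0)
g(y_2) = b*y + (c1 - a1*y)*x1 + (c2 - a2*y)*x2 = 10*(-4.0) + 29.0*0.0 + 17.0*0.0 = -40.0 + 0.0 + 0.0 = -40.0


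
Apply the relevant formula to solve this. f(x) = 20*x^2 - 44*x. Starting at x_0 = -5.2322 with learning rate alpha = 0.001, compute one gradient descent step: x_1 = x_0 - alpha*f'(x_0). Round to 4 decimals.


We compute the gradient at x_0 and apply the update.
f'(x) = 40*x - 44
f'(-5.2322) = 40*-5.2322 - 44 = -253.288
x_1 = -5.2322 - 0.001*-253.288 = -4.9789


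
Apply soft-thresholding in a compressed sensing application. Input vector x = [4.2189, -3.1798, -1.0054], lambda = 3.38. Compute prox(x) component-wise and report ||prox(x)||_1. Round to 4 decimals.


Soft-thresholding with lambda = 3.38:
prox(4.2189) = sign(4.2189)*max(|4.2189| - 3.38, 0) = 0.8389
prox(-3.1798) = sign(-3.1798)*max(|-3.1798| - 3.38, 0) = 0.0
prox(-1.0054) = sign(-1.0054)*max(|-1.0054| - 3.38, 0) = 0.0
prox(x) = [0.8389, 0.0, 0.0]
||prox(x)||_1 = 0.8389 + 0.0 + 0.0 = 0.8389


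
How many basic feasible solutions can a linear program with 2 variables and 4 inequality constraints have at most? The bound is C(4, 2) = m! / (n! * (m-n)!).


Each vertex corresponds to some choice of n active constraints out of m, so the number of vertices is at most C(m, n) = m! / (n!(m-n)!).
m = 4, n = 2
Numerator: 4 * 3
Denominator: 2! = 2
C(4, 2) = 6


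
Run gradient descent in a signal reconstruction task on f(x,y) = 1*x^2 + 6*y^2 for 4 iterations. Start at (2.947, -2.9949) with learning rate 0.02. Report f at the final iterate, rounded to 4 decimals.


Gradient descent on f(x,y) = 1*x^2 + 6*y^2.
Starting point: (2.947, -2.9949), alpha = 0.02
Step 1: grad_x = 2*1*2.947 = 5.894, grad_y = 2*6*-2.9949 = -35.9388
  x_1 = 2.947 - 0.02*5.894 = 2.8291
  y_1 = -2.9949 - 0.02*-35.9388 = -2.2761
Step 2: grad_x = 2*1*2.8291 = 5.6582, grad_y = 2*6*-2.2761 = -27.3135
  x_2 = 2.8291 - 0.02*5.6582 = 2.716
  y_2 = -2.2761 - 0.02*-27.3135 = -1.7299
Step 3: grad_x = 2*1*2.716 = 5.4319, grad_y = 2*6*-1.7299 = -20.7583
  x_3 = 2.716 - 0.02*5.4319 = 2.6073
  y_3 = -1.7299 - 0.02*-20.7583 = -1.3147
Step 4: grad_x = 2*1*2.6073 = 5.2146, grad_y = 2*6*-1.3147 = -15.7763
  x_4 = 2.6073 - 0.02*5.2146 = 2.503
  y_4 = -1.3147 - 0.02*-15.7763 = -0.9992
f(2.503, -0.9992) = 1*2.503^2 + 6*(-0.9992)^2 = 12.2551


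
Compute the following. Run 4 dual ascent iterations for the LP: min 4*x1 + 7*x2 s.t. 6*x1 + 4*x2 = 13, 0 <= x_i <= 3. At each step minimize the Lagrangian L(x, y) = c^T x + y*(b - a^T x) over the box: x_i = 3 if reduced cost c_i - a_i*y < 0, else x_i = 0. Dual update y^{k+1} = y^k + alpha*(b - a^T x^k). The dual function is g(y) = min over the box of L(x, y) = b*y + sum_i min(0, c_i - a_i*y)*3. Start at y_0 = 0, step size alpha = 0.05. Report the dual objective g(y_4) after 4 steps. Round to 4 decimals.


Dual ascent for LP: min 4*x1 + 7*x2, 6*x1 + 4*x2 = 13, 0 <= x_i <= 3
Step 1: y^k = 0.0, reduced costs: (4.0, 7.0)
  x^k = (0.0, 0.0), subgradient = b - a^T x = 13.0
  y^{k+1} = 0.0 + 0.05*13.0 = 0.65
Step 2: y^k = 0.65, reduced costs: (0.1, 4.4)
  x^k = (0.0, 0.0), subgradient = b - a^T x = 13.0
  y^{k+1} = 0.65 + 0.05*13.0 = 1.3
Step 3: y^k = 1.3, reduced costs: (-3.8, 1.8)
  x^k = (3.0, 0.0), subgradient = b - a^T x = -5.0
  y^{k+1} = 1.3 + 0.05*-5.0 = 1.05
Step 4: y^k = 1.05, reduced costs: (-2.3, 2.8)
  x^k = (3.0, 0.0), subgradient = b - a^T x = -5.0
  y^{k+1} = 1.05 + 0.05*-5.0 = 0.8
Dual objective at y_4 = 0.8: reduced costs (-0.8, 3.8), box minimizer x = (3.0, 0.0)
g(y_4) = b*y + (c1 - a1*y)*x1 + (c2 - a2*y)*x2 = 13*0.8 + (-0.8)*3.0 + 3.8*0.0 = 10.4 - 2.4 + 0.0 = 8.0


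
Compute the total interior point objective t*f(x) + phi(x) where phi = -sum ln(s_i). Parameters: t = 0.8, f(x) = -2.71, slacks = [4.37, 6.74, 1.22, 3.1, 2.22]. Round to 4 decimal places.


Step 1: Compute log-barrier.
ln values: [1.4748, 1.9081, 0.1989, 1.1314, 0.7975]
phi = -(1.4748 + 1.9081 + 0.1989 + 1.1314 + 0.7975) = -5.5106
Step 2: Compute augmented objective.
t*f(x) = 0.8*-2.71 = -2.168
Total = -2.168 - 5.5106 = -7.6786


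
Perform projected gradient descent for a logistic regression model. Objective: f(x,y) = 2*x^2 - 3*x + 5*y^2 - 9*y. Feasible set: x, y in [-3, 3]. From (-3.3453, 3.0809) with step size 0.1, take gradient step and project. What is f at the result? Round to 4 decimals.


Step 1: Compute gradient at (-3.3453, 3.0809).
grad_x = 2*2*-3.3453 - 3 = -16.3812
grad_y = 2*5*3.0809 - 9 = 21.809
Step 2: Gradient step.
x_raw = -3.3453 - 0.1*-16.3812 = -1.7072
y_raw = 3.0809 - 0.1*21.809 = 0.9
Step 3: Project onto [-3, 3].
x_proj = clip(-1.7072) = -1.7072
y_proj = clip(0.9) = 0.9
Step 4: Evaluate f.
f(-1.7072, 0.9) = 6.9005


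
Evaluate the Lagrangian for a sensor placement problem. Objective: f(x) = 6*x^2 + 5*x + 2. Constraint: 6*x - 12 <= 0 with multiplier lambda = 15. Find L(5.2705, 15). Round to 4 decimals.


Step 1: Evaluate f(x).
f(5.2705) = 6*5.2705^2 + 5*5.2705 + 2 = 195.0215
Step 2: Evaluate g(x).
g(5.2705) = 6*5.2705 - 12 = 19.623
Step 3: Compute Lagrangian.
L = 195.0215 + 15*19.623 = 489.3665


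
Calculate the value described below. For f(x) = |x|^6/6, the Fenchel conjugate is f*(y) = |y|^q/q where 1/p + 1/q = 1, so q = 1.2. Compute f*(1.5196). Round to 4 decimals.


The conjugate exponent q satisfies 1/p + 1/q = 1.
p = 6, so q = 6/(6 - 1) = 1.2
|y|^q = 1.5196^1.2 = 1.6522
f*(1.5196) = 1.6522 / 1.2 = 1.3769


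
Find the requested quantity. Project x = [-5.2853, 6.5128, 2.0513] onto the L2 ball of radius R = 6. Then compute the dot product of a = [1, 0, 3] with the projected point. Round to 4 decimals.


Step 1: Compute ||x|| (intermediates to 6 decimals).
||x|| = sqrt((-5.2853)^2 + 6.5128^2 + 2.0513^2) = 8.634743
Step 2: Project.
Since ||x|| > R, scale = R/||x|| = 6/8.634743 = 0.694867, proj(x) = scale * x
proj(x) = [-3.672581, 4.52553, 1.425381]
Step 3: Dot product.
a^T * proj(x) = 1*(-3.672581) + 0*4.52553 + 3*1.425381 = 0.6036


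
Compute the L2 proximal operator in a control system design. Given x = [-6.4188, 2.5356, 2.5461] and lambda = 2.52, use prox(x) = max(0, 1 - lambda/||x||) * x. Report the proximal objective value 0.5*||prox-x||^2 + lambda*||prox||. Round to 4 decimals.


Step 1: Compute ||x||.
||x|| = 7.3561
Step 2: Compute scaling factor.
scale = max(0, 1 - 2.52/7.3561) = 0.6574
Step 3: prox(x) = [-4.2199, 1.667, 1.6739]
||prox(x)|| = 4.8361
Step 4: Proximal objective.
0.5*||prox-x||^2 = 3.1752
lambda*||prox|| = 12.187
Total = 15.3623


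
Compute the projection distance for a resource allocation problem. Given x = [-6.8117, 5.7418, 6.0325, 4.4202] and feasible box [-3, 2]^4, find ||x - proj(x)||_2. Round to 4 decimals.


Project each component onto [-3, 2].
clip(-6.8117) = -3.0, clip(5.7418) = 2.0, clip(6.0325) = 2.0, clip(4.4202) = 2.0
Projection = [-3.0, 2.0, 2.0, 2.0]
Squared diffs: [14.5291, 14.0011, 16.2611, 5.8574]
Distance = sqrt(50.6487) = 7.1168


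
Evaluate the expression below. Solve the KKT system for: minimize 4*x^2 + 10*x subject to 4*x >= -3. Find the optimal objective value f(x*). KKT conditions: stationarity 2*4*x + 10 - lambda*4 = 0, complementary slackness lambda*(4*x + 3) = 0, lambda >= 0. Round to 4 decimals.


Step 1: Try lambda = 0 (constraint inactive).
x_unc = -10/(2*4) = -1.25
Check: 4*-1.25 = -5.0 < -3 -- violated!
Step 2: Constraint must be active: 4*x = -3
x* = -3/4 = -0.75
lambda = (2*4*(-0.75) + 10)/4 = 1.0
Step 3: Compute optimal value.
f(x*) = 4*(-0.75)^2 + 10*(-0.75) = -5.25


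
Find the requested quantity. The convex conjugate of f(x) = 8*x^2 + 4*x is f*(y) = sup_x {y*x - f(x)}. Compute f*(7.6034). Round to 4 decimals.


f*(y) = sup_x {y*x - a*x^2 - b*x} = sup_x {(y-b)*x - a*x^2}
FOC: (y - b) - 2a*x = 0 => x* = (y - b)/(2a)
x* = (7.6034 - 4)/(2*8) = 0.2252
f*(7.6034) = (y-b)^2/(4a) = (7.6034 - 4)^2/(4*8)
= 12.9845/32 = 0.4058


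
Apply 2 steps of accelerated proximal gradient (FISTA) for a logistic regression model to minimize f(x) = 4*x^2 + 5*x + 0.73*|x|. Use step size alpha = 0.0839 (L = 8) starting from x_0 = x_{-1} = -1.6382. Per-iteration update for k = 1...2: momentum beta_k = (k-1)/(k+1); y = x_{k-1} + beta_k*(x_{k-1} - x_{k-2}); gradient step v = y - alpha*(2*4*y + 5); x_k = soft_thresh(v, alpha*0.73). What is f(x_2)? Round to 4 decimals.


FISTA on f(x) = 4*x^2 + 5*x + 0.73*|x|
L = 8, alpha = 0.0839
Iteration 1: beta = 0.0, y = -1.6382 + 0.0*(-1.6382 + 1.6382) = -1.6382
  grad(y) = -8.1056, v = y - alpha*grad = -0.9581
  prox(v) = soft_thresh(-0.9581, 0.0612) = -0.8969
Iteration 2: beta = 0.3333, y = -0.8969 + 0.3333*(-0.8969 + 1.6382) = -0.6498
  grad(y) = -0.1983, v = y - alpha*grad = -0.6332
  prox(v) = soft_thresh(-0.6332, 0.0612) = -0.5719
f(x_2) = 4*(-0.5719)^2 + 5*(-0.5719) + 0.73*|-0.5719| = -1.1337


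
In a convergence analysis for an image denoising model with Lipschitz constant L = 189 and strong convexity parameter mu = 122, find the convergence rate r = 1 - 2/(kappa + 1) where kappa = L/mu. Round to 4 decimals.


Step 1: Compute the condition number.
kappa = L/mu = 189/122 = 1.5492
Step 2: Compute the convergence rate.
r = 1 - 2/(kappa + 1) = 1 - 2*mu/(L + mu) = (L - mu)/(L + mu) = 67/311 = 0.2154


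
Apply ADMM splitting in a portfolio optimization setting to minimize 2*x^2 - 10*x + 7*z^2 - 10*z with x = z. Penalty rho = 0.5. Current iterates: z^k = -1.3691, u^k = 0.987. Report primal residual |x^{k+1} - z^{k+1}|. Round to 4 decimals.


ADMM iteration with rho = 0.5, z^k = -1.3691, u^k = 0.987
Step 1: x-update.
Minimize 2*x^2 - 10*x + (0.5/2)*(x + 1.3691 + 0.987)^2
FOC: (2*2 + 0.5)*x = 10 + 0.5*(-1.3691 - 0.987)
x^{k+1} = 1.9604
Step 2: z-update.
Minimize 7*z^2 - 10*z + (0.5/2)*(1.9604 - z + 0.987)^2
FOC: (2*7 + 0.5)*z = 10 + 0.5*(1.9604 + 0.987)
z^{k+1} = 0.7913
Step 3: u-update.
u^{k+1} = 0.987 + 1.9604 - 0.7913 = 2.1561
Step 4: Primal residual = |1.9604 - 0.7913| = 1.1691


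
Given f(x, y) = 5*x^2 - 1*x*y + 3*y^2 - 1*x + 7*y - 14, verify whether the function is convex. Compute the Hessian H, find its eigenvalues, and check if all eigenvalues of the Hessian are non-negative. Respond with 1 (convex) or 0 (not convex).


The Hessian of f(x,y) = 5*x^2 - 1*x*y + 3*y^2 - 1*x + 7*y - 14 is:
H = [[10, -1], [-1, 6]]
Trace = 10 + 6 = 16
Determinant = 10*6 - (-1)^2 = 59
Discriminant = (16)^2 - 4*59 = 20.0
Eigenvalues: lambda_1 = 5.7639, lambda_2 = 10.2361
The function is convex.

1


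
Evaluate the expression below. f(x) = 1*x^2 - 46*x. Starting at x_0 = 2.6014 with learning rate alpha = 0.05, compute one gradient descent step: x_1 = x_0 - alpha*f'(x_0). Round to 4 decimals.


We compute the gradient at x_0 and apply the update.
f'(x) = 2*x - 46
f'(2.6014) = 2*2.6014 - 46 = -40.7972
x_1 = 2.6014 - 0.05*-40.7972 = 4.6413


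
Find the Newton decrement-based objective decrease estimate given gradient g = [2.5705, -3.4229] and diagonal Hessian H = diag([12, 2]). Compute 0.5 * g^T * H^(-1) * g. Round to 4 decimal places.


Step 1: H is diagonal, so H^(-1) * g = [0.2142, -1.7115].
Step 2: g^T H^(-1) g = sum_i g_i^2 / H_ii
  = (2.5705)^2/12 + (-3.4229)^2/2
  = 0.5506 + 5.8581 = 6.4087
Step 3: Objective decrease = 0.5 * g^T H^(-1) g = 3.2044


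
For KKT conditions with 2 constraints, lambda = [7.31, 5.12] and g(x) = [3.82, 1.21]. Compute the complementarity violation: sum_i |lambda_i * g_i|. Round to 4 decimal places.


KKT complementary slackness check:
lambda_1 * g_1 = 7.31 * 3.82 = 27.9242
lambda_2 * g_2 = 5.12 * 1.21 = 6.1952
Total violation = 27.9242 + 6.1952 = 34.1194


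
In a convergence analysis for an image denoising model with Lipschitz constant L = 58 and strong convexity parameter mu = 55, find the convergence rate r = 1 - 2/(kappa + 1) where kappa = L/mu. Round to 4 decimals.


Step 1: Compute the condition number.
kappa = L/mu = 58/55 = 1.0545
Step 2: Compute the convergence rate.
r = 1 - 2/(kappa + 1) = 1 - 2*mu/(L + mu) = (L - mu)/(L + mu) = 3/113 = 0.0265


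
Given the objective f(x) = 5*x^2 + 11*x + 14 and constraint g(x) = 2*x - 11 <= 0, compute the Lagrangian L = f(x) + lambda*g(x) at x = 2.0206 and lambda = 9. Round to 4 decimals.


Step 1: Evaluate f(x).
f(2.0206) = 5*2.0206^2 + 11*2.0206 + 14 = 56.6407
Step 2: Evaluate g(x).
g(2.0206) = 2*2.0206 - 11 = -6.9588
Step 3: Compute Lagrangian.
L = 56.6407 + 9*-6.9588 = -5.9885


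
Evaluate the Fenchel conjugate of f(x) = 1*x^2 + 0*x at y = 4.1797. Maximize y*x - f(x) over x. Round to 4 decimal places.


f*(y) = sup_x {y*x - a*x^2 - b*x} = sup_x {(y-b)*x - a*x^2}
FOC: (y - b) - 2a*x = 0 => x* = (y - b)/(2a)
x* = (4.1797 - 0)/(2*1) = 2.0899
f*(4.1797) = (y-b)^2/(4a) = (4.1797 - 0)^2/(4*1)
= 17.4699/4 = 4.3675


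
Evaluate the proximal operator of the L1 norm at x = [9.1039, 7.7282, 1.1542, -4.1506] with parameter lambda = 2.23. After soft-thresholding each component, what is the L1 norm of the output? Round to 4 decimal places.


Soft-thresholding with lambda = 2.23:
prox(9.1039) = sign(9.1039)*max(|9.1039| - 2.23, 0) = 6.8739
prox(7.7282) = sign(7.7282)*max(|7.7282| - 2.23, 0) = 5.4982
prox(1.1542) = sign(1.1542)*max(|1.1542| - 2.23, 0) = 0.0
prox(-4.1506) = sign(-4.1506)*max(|-4.1506| - 2.23, 0) = -1.9206
prox(x) = [6.8739, 5.4982, 0.0, -1.9206]
||prox(x)||_1 = 6.8739 + 5.4982 + 0.0 + 1.9206 = 14.2927


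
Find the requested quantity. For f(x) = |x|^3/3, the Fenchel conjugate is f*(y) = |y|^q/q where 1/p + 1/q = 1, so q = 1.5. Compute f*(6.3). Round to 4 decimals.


The conjugate exponent q satisfies 1/p + 1/q = 1.
p = 3, so q = 3/(3 - 1) = 1.5
|y|^q = 6.3^1.5 = 15.8129
f*(6.3) = 15.8129 / 1.5 = 10.5419


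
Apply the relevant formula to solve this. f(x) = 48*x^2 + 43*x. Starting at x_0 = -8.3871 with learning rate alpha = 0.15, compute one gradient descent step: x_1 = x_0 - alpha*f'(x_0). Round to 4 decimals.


We compute the gradient at x_0 and apply the update.
f'(x) = 96*x + 43
f'(-8.3871) = 96*-8.3871 + 43 = -762.1616
x_1 = -8.3871 - 0.15*-762.1616 = 105.9371


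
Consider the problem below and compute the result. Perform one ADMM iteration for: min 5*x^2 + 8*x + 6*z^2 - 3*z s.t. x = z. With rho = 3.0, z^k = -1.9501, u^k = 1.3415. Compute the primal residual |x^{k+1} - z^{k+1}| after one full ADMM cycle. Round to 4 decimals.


ADMM iteration with rho = 3.0, z^k = -1.9501, u^k = 1.3415
Step 1: x-update.
Minimize 5*x^2 + 8*x + (3.0/2)*(x + 1.9501 + 1.3415)^2
FOC: (2*5 + 3.0)*x = -8 + 3.0*(-1.9501 - 1.3415)
x^{k+1} = -1.375
Step 2: z-update.
Minimize 6*z^2 - 3*z + (3.0/2)*(-1.375 - z + 1.3415)^2
FOC: (2*6 + 3.0)*z = 3 + 3.0*(-1.375 + 1.3415)
z^{k+1} = 0.1933
Step 3: u-update.
u^{k+1} = 1.3415 - 1.375 - 0.1933 = -0.2268
Step 4: Primal residual = |-1.375 - 0.1933| = 1.5683


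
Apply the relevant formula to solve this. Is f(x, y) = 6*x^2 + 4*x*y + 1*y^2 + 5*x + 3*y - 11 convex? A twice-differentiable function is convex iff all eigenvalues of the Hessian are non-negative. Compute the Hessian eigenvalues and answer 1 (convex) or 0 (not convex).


The Hessian of f(x,y) = 6*x^2 + 4*x*y + 1*y^2 + 5*x + 3*y - 11 is:
H = [[12, 4], [4, 2]]
Trace = 12 + 2 = 14
Determinant = 12*2 - (4)^2 = 8
Discriminant = (14)^2 - 4*8 = 164.0
Eigenvalues: lambda_1 = 0.5969, lambda_2 = 13.4031
The function is convex.

1


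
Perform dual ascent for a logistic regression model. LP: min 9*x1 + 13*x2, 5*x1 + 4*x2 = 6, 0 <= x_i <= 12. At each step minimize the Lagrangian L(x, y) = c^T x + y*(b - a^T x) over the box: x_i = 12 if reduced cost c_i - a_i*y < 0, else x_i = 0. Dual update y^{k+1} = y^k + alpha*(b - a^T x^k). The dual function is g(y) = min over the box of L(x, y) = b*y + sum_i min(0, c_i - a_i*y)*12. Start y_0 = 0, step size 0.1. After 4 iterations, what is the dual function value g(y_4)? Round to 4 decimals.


Dual ascent for LP: min 9*x1 + 13*x2, 5*x1 + 4*x2 = 6, 0 <= x_i <= 12
Step 1: y^k = 0.0, reduced costs: (9.0, 13.0)
  x^k = (0.0, 0.0), subgradient = b - a^T x = 6.0
  y^{k+1} = 0.0 + 0.1*6.0 = 0.6
Step 2: y^k = 0.6, reduced costs: (6.0, 10.6)
  x^k = (0.0, 0.0), subgradient = b - a^T x = 6.0
  y^{k+1} = 0.6 + 0.1*6.0 = 1.2
Step 3: y^k = 1.2, reduced costs: (3.0, 8.2)
  x^k = (0.0, 0.0), subgradient = b - a^T x = 6.0
  y^{k+1} = 1.2 + 0.1*6.0 = 1.8
Step 4: y^k = 1.8, reduced costs: (0.0, 5.8)
  x^k = (0.0, 0.0), subgradient = b - a^T x = 6.0
  y^{k+1} = 1.8 + 0.1*6.0 = 2.4
Dual objective at y_4 = 2.4: reduced costs (-3.0, 3.4), box minimizer x = (12.0, 0.0)
g(y_4) = b*y + (c1 - a1*y)*x1 + (c2 - a2*y)*x2 = 6*2.4 + (-3.0)*12.0 + 3.4*0.0 = 14.4 - 36.0 + 0.0 = -21.6


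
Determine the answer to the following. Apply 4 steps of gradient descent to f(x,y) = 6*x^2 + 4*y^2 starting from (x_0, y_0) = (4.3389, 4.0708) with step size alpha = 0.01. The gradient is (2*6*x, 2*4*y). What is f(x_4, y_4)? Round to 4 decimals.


Gradient descent on f(x,y) = 6*x^2 + 4*y^2.
Starting point: (4.3389, 4.0708), alpha = 0.01
Step 1: grad_x = 2*6*4.3389 = 52.0668, grad_y = 2*4*4.0708 = 32.5664
  x_1 = 4.3389 - 0.01*52.0668 = 3.8182
  y_1 = 4.0708 - 0.01*32.5664 = 3.7451
Step 2: grad_x = 2*6*3.8182 = 45.8188, grad_y = 2*4*3.7451 = 29.9611
  x_2 = 3.8182 - 0.01*45.8188 = 3.36
  y_2 = 3.7451 - 0.01*29.9611 = 3.4455
Step 3: grad_x = 2*6*3.36 = 40.3205, grad_y = 2*4*3.4455 = 27.5642
  x_3 = 3.36 - 0.01*40.3205 = 2.9568
  y_3 = 3.4455 - 0.01*27.5642 = 3.1699
Step 4: grad_x = 2*6*2.9568 = 35.4821, grad_y = 2*4*3.1699 = 25.3591
  x_4 = 2.9568 - 0.01*35.4821 = 2.602
  y_4 = 3.1699 - 0.01*25.3591 = 2.9163
f(2.602, 2.9163) = 6*2.602^2 + 4*2.9163^2 = 74.642
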